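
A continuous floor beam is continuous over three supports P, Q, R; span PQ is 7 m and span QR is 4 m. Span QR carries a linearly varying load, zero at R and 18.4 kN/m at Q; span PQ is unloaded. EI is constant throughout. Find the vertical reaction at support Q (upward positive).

R_Q = 27.34 kN

Release continuity at Q by inserting a hinge; the redundant is the internal moment M_Q. The primary structure is two simply-supported spans PQ and QR.
Discontinuity in slope at Q on the released structure — sum the simple-span end rotations:
  span QR: triangular load, peak 18.4: w₀L³/(45EI) = 26.17/EI
  relative rotation θ_0 = (0 + 26.17)/EI = 26.17/EI
A unit hogging moment at Q produces rotation L₁/(3EI) + L₂/(3EI) = 3.667/EI.
Slope continuity at Q: θ_0 = M_Q·3.667/EI, so M_Q = 26.17/3.667 = 7.137 kN·m (hogging).
Span PQ, ΣM about P with M_Q applied at Q: R_Q^{PQ}·7 = 0 + 7.137, so R_Q^{PQ} = 1.02 kN and R_P = 0 − 1.02 = -1.02 kN.
Span QR, ΣM about R: R_Q^{QR}·4 = 98.13 + 7.137, so R_Q^{QR} = 26.32 kN and R_R = 36.8 − 26.32 = 10.48 kN.
R_Q = 1.02 + 26.32 = 27.34 kN.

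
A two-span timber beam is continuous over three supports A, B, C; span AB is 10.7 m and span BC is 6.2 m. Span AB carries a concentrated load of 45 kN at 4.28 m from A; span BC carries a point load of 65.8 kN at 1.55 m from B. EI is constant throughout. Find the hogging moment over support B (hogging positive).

M_B = 75.77 kN·m

Release continuity at B by inserting a hinge; the redundant is the internal moment M_B. The primary structure is two simply-supported spans AB and BC.
Rotations at B on the released spans (each span's end-slope, ×1/EI):
  span AB: point load 45 at a = 4.28: Pab(L + a)/(6LEI) = 288.5/EI
  span BC: point load 65.8 at a = 1.55: Pab(L + b)/(6LEI) = 138.3/EI
  relative rotation θ_0 = (288.5 + 138.3)/EI = 426.8/EI
A unit hogging moment at B produces rotation L₁/(3EI) + L₂/(3EI) = 5.633/EI.
Slope continuity at B: θ_0 = M_B·5.633/EI, so M_B = 426.8/5.633 = 75.77 kN·m (hogging).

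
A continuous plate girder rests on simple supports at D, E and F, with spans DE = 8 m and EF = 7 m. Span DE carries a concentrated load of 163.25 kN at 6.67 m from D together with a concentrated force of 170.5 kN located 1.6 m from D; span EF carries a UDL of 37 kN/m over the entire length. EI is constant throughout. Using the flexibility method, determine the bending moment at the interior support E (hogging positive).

Take M_E as the redundant. Released structure: two simple spans DE and EF with a hinge at E.
Rotations at E on the released spans (each span's end-slope, ×1/EI):
  span DE: point load 163.25 at a = 6.67: Pab(L + a)/(6LEI) = 442.6/EI
  span DE: point load 170.5 at a = 1.6: Pab(L + a)/(6LEI) = 349.2/EI
  span EF: UDL 37: wL³/(24EI) = 528.8/EI
  relative rotation θ_0 = (791.8 + 528.8)/EI = 1321/EI
A unit hogging moment at E produces rotation L₁/(3EI) + L₂/(3EI) = 5/EI.
Compatibility: M_E·(L₁+L₂)/(3EI) = θ_0, giving M_E = 264.1 kN·m (hogging).

M_E = 264.1 kN·m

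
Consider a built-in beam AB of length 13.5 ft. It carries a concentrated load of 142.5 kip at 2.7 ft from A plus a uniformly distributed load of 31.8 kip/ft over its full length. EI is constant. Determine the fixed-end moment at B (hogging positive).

M_B = 544.5 kip·ft

Take the two fixed-end moments M_A, M_B as redundants; the released structure is the simple span AB.
End rotations of the released simple span under the applied load (×1/EI):
  at A: point load 142.5 at a = 2.7: Pab(L + b)/(6LEI) = 1247/EI
  at B: point load 142.5 at a = 2.7: Pab(L + a)/(6LEI) = 831.1/EI
  at A: UDL 31.8: wL³/(24EI) = 3260/EI
  at B: UDL 31.8: wL³/(24EI) = 3260/EI
  θ_A0 = 4507/EI,  θ_B0 = 4091/EI
Flexibility coefficients: a unit moment at one end gives L/(3EI) there and L/(6EI) at the far end, so f₁₁ = f₂₂ = 4.5/EI and f₁₂ = f₂₁ = 2.25/EI.
Compatibility — zero rotation at each built-in end:
  4.5 M_A + 2.25 M_B = 4507
  2.25 M_A + 4.5 M_B = 4091
Solving the pair gives M_A = 729.2 kip·ft and M_B = 544.5 kip·ft (hogging).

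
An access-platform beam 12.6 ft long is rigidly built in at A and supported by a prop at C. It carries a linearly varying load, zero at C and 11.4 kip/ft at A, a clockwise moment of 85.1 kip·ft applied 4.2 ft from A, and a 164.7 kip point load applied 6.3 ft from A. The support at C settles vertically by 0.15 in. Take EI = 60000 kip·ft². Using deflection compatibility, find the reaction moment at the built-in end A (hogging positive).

M_A = 538.1 kip·ft

Remove the prop at C; the released (primary) structure is a cantilever built in at A.
Primary-structure tip deflection at C by superposition:
  triangular load, peak 11.4 at the fixed end: w₀L⁴/(30EI) = 9578/EI
  clockwise couple 85.1 at a = 4.2: M₀a(2L − a)/(2EI) = 3753/EI
  point load 164.7 at a = 6.3: Pa²(3L − a)/(6EI) = 34319/EI
  δ_0 = 47650/EI
Flexibility coefficient — unit upward force at C: δ_{CC} = L³/(3EI) = 666.8/EI.
With EI = 60000 kip·ft²: δ_0 = 0.79416 ft and δ_{CC} = 0.011113 ft/kip.
Compatibility — the beam at C must follow the support down by 0.0125 ft: δ_0 − R_C·δ_{CC} = 0.0125, so R_C = (0.79416 − 0.0125)/0.011113 = 70.34 kip.
Moment equilibrium about A: M_A = Σ(load moments about A) − R_C·L = 1424 − 70.34×12.6 = 538.1 kip·ft.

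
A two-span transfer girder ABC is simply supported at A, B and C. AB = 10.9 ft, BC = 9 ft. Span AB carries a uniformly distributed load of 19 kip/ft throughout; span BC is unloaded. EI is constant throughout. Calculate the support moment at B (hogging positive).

M_B = 154.6 kip·ft

Release continuity at B by inserting a hinge; the redundant is the internal moment M_B. The primary structure is two simply-supported spans AB and BC.
Rotations at B on the released spans (each span's end-slope, ×1/EI):
  span AB: UDL 19: wL³/(24EI) = 1025/EI
  relative rotation θ_0 = (1025 + 0)/EI = 1025/EI
A unit hogging moment at B produces rotation L₁/(3EI) + L₂/(3EI) = 6.633/EI.
Compatibility: M_B·(L₁+L₂)/(3EI) = θ_0, giving M_B = 154.6 kip·ft (hogging).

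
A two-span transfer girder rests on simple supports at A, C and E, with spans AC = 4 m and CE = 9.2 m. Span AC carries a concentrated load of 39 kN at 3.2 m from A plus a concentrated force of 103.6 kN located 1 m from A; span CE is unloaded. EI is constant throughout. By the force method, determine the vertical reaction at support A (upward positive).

R_A = 80.12 kN

Insert a hinge at C; M_C is the redundant, and each span becomes simply supported.
Discontinuity in slope at C on the released structure — sum the simple-span end rotations:
  span AC: point load 39 at a = 3.2: Pab(L + a)/(6LEI) = 29.95/EI
  span AC: point load 103.6 at a = 1: Pab(L + a)/(6LEI) = 64.75/EI
  relative rotation θ_0 = (94.7 + 0)/EI = 94.7/EI
A unit hogging moment at C produces rotation L₁/(3EI) + L₂/(3EI) = 4.4/EI.
Slope continuity at C: θ_0 = M_C·4.4/EI, so M_C = 94.7/4.4 = 21.52 kN·m (hogging).
Span AC, ΣM about A with M_C applied at C: R_C^{AC}·4 = 228.4 + 21.52, so R_C^{AC} = 62.48 kN and R_A = 142.6 − 62.48 = 80.12 kN.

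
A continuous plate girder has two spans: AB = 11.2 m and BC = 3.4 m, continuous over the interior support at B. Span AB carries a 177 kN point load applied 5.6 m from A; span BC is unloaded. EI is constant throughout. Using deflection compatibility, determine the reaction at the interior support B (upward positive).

R_B = 197.8 kN

Release continuity at B by inserting a hinge; the redundant is the internal moment M_B. The primary structure is two simply-supported spans AB and BC.
End slopes at the hinge B, treating each span as simply supported:
  span AB: point load 177 at a = 5.6: Pab(L + a)/(6LEI) = 1388/EI
  relative rotation θ_0 = (1388 + 0)/EI = 1388/EI
A unit hogging moment at B produces rotation L₁/(3EI) + L₂/(3EI) = 4.867/EI.
Slope continuity at B: θ_0 = M_B·4.867/EI, so M_B = 1388/4.867 = 285.1 kN·m (hogging).
Span AB, ΣM about A with M_B applied at B: R_B^{AB}·11.2 = 991.2 + 285.1, so R_B^{AB} = 114 kN and R_A = 177 − 114 = 63.04 kN.
Span BC, ΣM about C: R_B^{BC}·3.4 = 0 + 285.1, so R_B^{BC} = 83.86 kN and R_C = 0 − 83.86 = -83.86 kN.
R_B = 114 + 83.86 = 197.8 kN.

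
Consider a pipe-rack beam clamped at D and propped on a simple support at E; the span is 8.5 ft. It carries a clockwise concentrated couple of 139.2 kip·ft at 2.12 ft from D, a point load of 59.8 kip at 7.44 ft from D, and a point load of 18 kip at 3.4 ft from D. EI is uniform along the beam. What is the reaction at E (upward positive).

Remove the prop at E; the released (primary) structure is a cantilever built in at D.
Free-end deflection of the primary structure under the applied loading (downward +):
  clockwise couple 139.2 at a = 2.12: M₀a(2L − a)/(2EI) = 2196/EI
  point load 59.8 at a = 7.44: Pa²(3L − a)/(6EI) = 9964/EI
  point load 18 at a = 3.4: Pa²(3L − a)/(6EI) = 766.4/EI
  δ_0 = 12926/EI
Tip deflection under a unit load at E: L³/(3EI) = 204.7/EI.
The prop prevents deflection at E: R_E = δ_0/δ_{EE} = 12926/204.7 = 63.14 kip.

R_E = 63.14 kip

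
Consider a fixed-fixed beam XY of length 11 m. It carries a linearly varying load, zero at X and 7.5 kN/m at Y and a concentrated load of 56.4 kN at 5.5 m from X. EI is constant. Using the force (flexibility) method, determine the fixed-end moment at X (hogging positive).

Release both end moments; the primary structure is a simply-supported span XY with redundants M_X and M_Y.
End rotations of the released simple span under the applied load (×1/EI):
  at X: triangular load, peak 7.5: 7w₀L³/(360EI) = 194.1/EI
  at Y: triangular load, peak 7.5: w₀L³/(45EI) = 221.8/EI
  at X: point load 56.4 at a = 5.5: Pab(L + b)/(6LEI) = 426.5/EI
  at Y: point load 56.4 at a = 5.5: Pab(L + a)/(6LEI) = 426.5/EI
  θ_X0 = 620.6/EI,  θ_Y0 = 648.4/EI
Flexibility coefficients: a unit moment at one end gives L/(3EI) there and L/(6EI) at the far end, so f₁₁ = f₂₂ = 3.667/EI and f₁₂ = f₂₁ = 1.833/EI.
Compatibility — zero rotation at each built-in end:
  3.667 M_X + 1.833 M_Y = 620.6
  1.833 M_X + 3.667 M_Y = 648.4
Solving the pair gives M_X = 107.8 kN·m and M_Y = 122.9 kN·m (hogging).

M_X = 107.8 kN·m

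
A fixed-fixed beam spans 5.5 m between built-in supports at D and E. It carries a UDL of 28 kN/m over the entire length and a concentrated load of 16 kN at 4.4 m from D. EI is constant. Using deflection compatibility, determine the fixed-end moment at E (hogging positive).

M_E = 81.85 kN·m

Take the two fixed-end moments M_D, M_E as redundants; the released structure is the simple span DE.
Simple-span end rotations at D and E under the given loads:
  at D: UDL 28: wL³/(24EI) = 194.1/EI
  at E: UDL 28: wL³/(24EI) = 194.1/EI
  at D: point load 16 at a = 4.4: Pab(L + b)/(6LEI) = 15.49/EI
  at E: point load 16 at a = 4.4: Pab(L + a)/(6LEI) = 23.23/EI
  θ_D0 = 209.6/EI,  θ_E0 = 217.3/EI
Flexibility coefficients: a unit moment at one end gives L/(3EI) there and L/(6EI) at the far end, so f₁₁ = f₂₂ = 1.833/EI and f₁₂ = f₂₁ = 0.9167/EI.
Compatibility — zero rotation at each built-in end:
  1.833 M_D + 0.9167 M_E = 209.6
  0.9167 M_D + 1.833 M_E = 217.3
Solving the pair gives M_D = 73.4 kN·m and M_E = 81.85 kN·m (hogging).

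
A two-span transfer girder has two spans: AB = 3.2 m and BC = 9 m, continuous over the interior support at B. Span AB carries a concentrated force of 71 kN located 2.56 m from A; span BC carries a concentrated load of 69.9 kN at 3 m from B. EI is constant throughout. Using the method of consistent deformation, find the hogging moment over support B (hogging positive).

Release continuity at B by inserting a hinge; the redundant is the internal moment M_B. The primary structure is two simply-supported spans AB and BC.
Rotations at B on the released spans (each span's end-slope, ×1/EI):
  span AB: point load 71 at a = 2.56: Pab(L + a)/(6LEI) = 34.9/EI
  span BC: point load 69.9 at a = 3: Pab(L + b)/(6LEI) = 349.5/EI
  relative rotation θ_0 = (34.9 + 349.5)/EI = 384.4/EI
A unit hogging moment at B produces rotation L₁/(3EI) + L₂/(3EI) = 4.067/EI.
Compatibility: M_B·(L₁+L₂)/(3EI) = θ_0, giving M_B = 94.52 kN·m (hogging).

M_B = 94.52 kN·m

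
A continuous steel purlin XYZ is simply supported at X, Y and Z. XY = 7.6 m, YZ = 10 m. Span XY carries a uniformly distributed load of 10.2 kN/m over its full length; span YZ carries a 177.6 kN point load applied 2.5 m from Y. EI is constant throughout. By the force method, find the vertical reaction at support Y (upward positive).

Release continuity at Y by inserting a hinge; the redundant is the internal moment M_Y. The primary structure is two simply-supported spans XY and YZ.
Discontinuity in slope at Y on the released structure — sum the simple-span end rotations:
  span XY: UDL 10.2: wL³/(24EI) = 186.6/EI
  span YZ: point load 177.6 at a = 2.5: Pab(L + b)/(6LEI) = 971.2/EI
  relative rotation θ_0 = (186.6 + 971.2)/EI = 1158/EI
A unit hogging moment at Y produces rotation L₁/(3EI) + L₂/(3EI) = 5.867/EI.
Slope continuity at Y: θ_0 = M_Y·5.867/EI, so M_Y = 1158/5.867 = 197.4 kN·m (hogging).
Span XY, ΣM about X with M_Y applied at Y: R_Y^{XY}·7.6 = 294.6 + 197.4, so R_Y^{XY} = 64.73 kN and R_X = 77.52 − 64.73 = 12.79 kN.
Span YZ, ΣM about Z: R_Y^{YZ}·10 = 1332 + 197.4, so R_Y^{YZ} = 152.9 kN and R_Z = 177.6 − 152.9 = 24.66 kN.
R_Y = 64.73 + 152.9 = 217.7 kN.

R_Y = 217.7 kN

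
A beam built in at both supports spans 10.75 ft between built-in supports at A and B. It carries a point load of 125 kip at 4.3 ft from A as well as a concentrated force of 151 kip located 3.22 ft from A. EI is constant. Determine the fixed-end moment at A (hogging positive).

Take the two fixed-end moments M_A, M_B as redundants; the released structure is the simple span AB.
Simple-span end rotations at A and B under the given loads:
  at A: point load 125 at a = 4.3: Pab(L + b)/(6LEI) = 924.5/EI
  at B: point load 125 at a = 4.3: Pab(L + a)/(6LEI) = 808.9/EI
  at A: point load 151 at a = 3.22: Pab(L + b)/(6LEI) = 1038/EI
  at B: point load 151 at a = 3.22: Pab(L + a)/(6LEI) = 793/EI
  θ_A0 = 1962/EI,  θ_B0 = 1602/EI
Flexibility coefficients: a unit moment at one end gives L/(3EI) there and L/(6EI) at the far end, so f₁₁ = f₂₂ = 3.583/EI and f₁₂ = f₂₁ = 1.792/EI.
Compatibility — zero rotation at each built-in end:
  3.583 M_A + 1.792 M_B = 1962
  1.792 M_A + 3.583 M_B = 1602
Solving the pair gives M_A = 432.1 kip·ft and M_B = 231 kip·ft (hogging).

M_A = 432.1 kip·ft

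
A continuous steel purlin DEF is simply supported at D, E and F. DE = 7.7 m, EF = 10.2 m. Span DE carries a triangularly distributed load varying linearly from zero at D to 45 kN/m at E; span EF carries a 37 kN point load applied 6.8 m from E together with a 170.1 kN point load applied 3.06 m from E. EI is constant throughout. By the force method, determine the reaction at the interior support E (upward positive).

Insert a hinge at E; M_E is the redundant, and each span becomes simply supported.
End slopes at the hinge E, treating each span as simply supported:
  span DE: triangular load, peak 45: w₀L³/(45EI) = 456.5/EI
  span EF: point load 37 at a = 6.8: Pab(L + b)/(6LEI) = 190.1/EI
  span EF: point load 170.1 at a = 3.06: Pab(L + b)/(6LEI) = 1053/EI
  relative rotation θ_0 = (456.5 + 1243)/EI = 1700/EI
A unit hogging moment at E produces rotation L₁/(3EI) + L₂/(3EI) = 5.967/EI.
Compatibility: M_E·(L₁+L₂)/(3EI) = θ_0, giving M_E = 284.9 kN·m (hogging).
Span DE, ΣM about D with M_E applied at E: R_E^{DE}·7.7 = 889.4 + 284.9, so R_E^{DE} = 152.5 kN and R_D = 173.2 − 152.5 = 20.76 kN.
Span EF, ΣM about F: R_E^{EF}·10.2 = 1340 + 284.9, so R_E^{EF} = 159.3 kN and R_F = 207.1 − 159.3 = 47.77 kN.
R_E = 152.5 + 159.3 = 311.8 kN.

R_E = 311.8 kN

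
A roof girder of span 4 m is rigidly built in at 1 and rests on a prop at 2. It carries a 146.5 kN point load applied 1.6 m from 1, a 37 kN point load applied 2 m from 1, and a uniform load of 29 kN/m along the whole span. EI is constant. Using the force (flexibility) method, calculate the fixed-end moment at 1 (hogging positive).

M_1 = 198.3 kN·m

Take the reaction at 2 as the redundant and release it; the primary structure is a cantilever fixed at 1.
Free-end deflection of the primary structure under the applied loading (downward +):
  point load 146.5 at a = 1.6: Pa²(3L − a)/(6EI) = 650.1/EI
  point load 37 at a = 2: Pa²(3L − a)/(6EI) = 246.7/EI
  UDL 29: wL⁴/(8EI) = 928/EI
  δ_0 = 1825/EI
Flexibility coefficient — unit upward force at 2: δ_{22} = L³/(3EI) = 21.33/EI.
The prop prevents deflection at 2: R_2 = δ_0/δ_{22} = 1825/21.33 = 85.53 kN.
Moment equilibrium about 1: M_1 = Σ(load moments about 1) − R_2·L = 540.4 − 85.53×4 = 198.3 kN·m.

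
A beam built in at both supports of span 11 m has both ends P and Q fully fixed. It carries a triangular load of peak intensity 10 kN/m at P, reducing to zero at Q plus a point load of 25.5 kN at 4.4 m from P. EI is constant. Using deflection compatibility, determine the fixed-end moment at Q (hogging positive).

M_Q = 67.26 kN·m

Take the two fixed-end moments M_P, M_Q as redundants; the released structure is the simple span PQ.
End rotations of the released simple span under the applied load (×1/EI):
  at P: triangular load, peak 10: w₀L³/(45EI) = 295.8/EI
  at Q: triangular load, peak 10: 7w₀L³/(360EI) = 258.8/EI
  at P: point load 25.5 at a = 4.4: Pab(L + b)/(6LEI) = 197.5/EI
  at Q: point load 25.5 at a = 4.4: Pab(L + a)/(6LEI) = 172.8/EI
  θ_P0 = 493.2/EI,  θ_Q0 = 431.6/EI
Flexibility coefficients: a unit moment at one end gives L/(3EI) there and L/(6EI) at the far end, so f₁₁ = f₂₂ = 3.667/EI and f₁₂ = f₂₁ = 1.833/EI.
Compatibility — zero rotation at each built-in end:
  3.667 M_P + 1.833 M_Q = 493.2
  1.833 M_P + 3.667 M_Q = 431.6
Solving the pair gives M_P = 100.9 kN·m and M_Q = 67.26 kN·m (hogging).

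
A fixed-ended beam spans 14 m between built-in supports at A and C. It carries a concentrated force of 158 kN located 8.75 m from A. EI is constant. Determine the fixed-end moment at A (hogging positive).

Release both end moments; the primary structure is a simply-supported span AC with redundants M_A and M_C.
End rotations of the released simple span under the applied load (×1/EI):
  at A: point load 158 at a = 8.75: Pab(L + b)/(6LEI) = 1663/EI
  at C: point load 158 at a = 8.75: Pab(L + a)/(6LEI) = 1966/EI
  θ_A0 = 1663/EI,  θ_C0 = 1966/EI
Flexibility coefficients: a unit moment at one end gives L/(3EI) there and L/(6EI) at the far end, so f₁₁ = f₂₂ = 4.667/EI and f₁₂ = f₂₁ = 2.333/EI.
Compatibility — zero rotation at each built-in end:
  4.667 M_A + 2.333 M_C = 1663
  2.333 M_A + 4.667 M_C = 1966
Solving the pair gives M_A = 194.4 kN·m and M_C = 324 kN·m (hogging).

M_A = 194.4 kN·m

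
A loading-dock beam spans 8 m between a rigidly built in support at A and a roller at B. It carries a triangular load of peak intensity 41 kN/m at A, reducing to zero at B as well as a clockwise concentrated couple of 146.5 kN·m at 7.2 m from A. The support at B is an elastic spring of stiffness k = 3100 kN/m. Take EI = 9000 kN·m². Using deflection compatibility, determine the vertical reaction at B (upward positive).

R_B = 58.99 kN

Take the reaction at B as the redundant and release it; the primary structure is a cantilever fixed at A.
Primary-structure tip deflection at B by superposition:
  triangular load, peak 41 at the fixed end: w₀L⁴/(30EI) = 5598/EI
  clockwise couple 146.5 at a = 7.2: M₀a(2L − a)/(2EI) = 4641/EI
  δ_0 = 10239/EI
Flexibility coefficient — unit upward force at B: δ_{BB} = L³/(3EI) = 170.7/EI.
With EI = 9000 kN·m²: δ_0 = 1.1377 m and δ_{BB} = 0.018963 m/kN.
Compatibility — the spring shortens by R_B/k under the reaction it provides: δ_0 − R_B·δ_{BB} = R_B/k. With 1/k = 0.000323 m/kN, R_B = δ_0 / (δ_{BB} + 1/k) = 1.1377 / (0.018963 + 0.000323) = 58.99 kN.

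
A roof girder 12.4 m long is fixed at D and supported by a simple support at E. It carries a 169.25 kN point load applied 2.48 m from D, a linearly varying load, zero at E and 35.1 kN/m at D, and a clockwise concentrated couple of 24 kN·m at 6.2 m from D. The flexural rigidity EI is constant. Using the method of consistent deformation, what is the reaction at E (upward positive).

Remove the prop at E; the released (primary) structure is a cantilever built in at D.
Free-end deflection of the primary structure under the applied loading (downward +):
  point load 169.25 at a = 2.48: Pa²(3L − a)/(6EI) = 6024/EI
  triangular load, peak 35.1 at the fixed end: w₀L⁴/(30EI) = 27661/EI
  clockwise couple 24 at a = 6.2: M₀a(2L − a)/(2EI) = 1384/EI
  δ_0 = 35069/EI
Flexibility coefficient — unit upward force at E: δ_{EE} = L³/(3EI) = 635.5/EI.
The prop prevents deflection at E: R_E = δ_0/δ_{EE} = 35069/635.5 = 55.18 kN.

R_E = 55.18 kN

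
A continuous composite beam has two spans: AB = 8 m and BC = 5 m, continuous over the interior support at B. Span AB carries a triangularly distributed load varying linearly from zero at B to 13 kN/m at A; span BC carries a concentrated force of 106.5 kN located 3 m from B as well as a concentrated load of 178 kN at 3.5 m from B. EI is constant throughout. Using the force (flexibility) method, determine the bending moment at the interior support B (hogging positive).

M_B = 111 kN·m

Release continuity at B by inserting a hinge; the redundant is the internal moment M_B. The primary structure is two simply-supported spans AB and BC.
Discontinuity in slope at B on the released structure — sum the simple-span end rotations:
  span AB: triangular load, peak 13: 7w₀L³/(360EI) = 129.4/EI
  span BC: point load 106.5 at a = 3: Pab(L + b)/(6LEI) = 149.1/EI
  span BC: point load 178 at a = 3.5: Pab(L + b)/(6LEI) = 202.5/EI
  relative rotation θ_0 = (129.4 + 351.6)/EI = 481/EI
A unit hogging moment at B produces rotation L₁/(3EI) + L₂/(3EI) = 4.333/EI.
Compatibility: M_B·(L₁+L₂)/(3EI) = θ_0, giving M_B = 111 kN·m (hogging).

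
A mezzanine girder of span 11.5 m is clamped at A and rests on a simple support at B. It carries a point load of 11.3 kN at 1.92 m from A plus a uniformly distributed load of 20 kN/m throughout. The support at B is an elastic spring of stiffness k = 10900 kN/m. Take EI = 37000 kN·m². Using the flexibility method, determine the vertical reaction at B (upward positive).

R_B = 86.12 kN

Choose R_B as the redundant. The primary structure is the cantilever fixed at A.
Free-end deflection of the primary structure under the applied loading (downward +):
  point load 11.3 at a = 1.92: Pa²(3L − a)/(6EI) = 226.2/EI
  UDL 20: wL⁴/(8EI) = 43725/EI
  δ_0 = 43951/EI
Flexibility coefficient — unit upward force at B: δ_{BB} = L³/(3EI) = 507/EI.
With EI = 37000 kN·m²: δ_0 = 1.1879 m and δ_{BB} = 0.013702 m/kN.
Compatibility — the spring shortens by R_B/k under the reaction it provides: δ_0 − R_B·δ_{BB} = R_B/k. With 1/k = 0.000092 m/kN, R_B = δ_0 / (δ_{BB} + 1/k) = 1.1879 / (0.013702 + 0.000092) = 86.12 kN.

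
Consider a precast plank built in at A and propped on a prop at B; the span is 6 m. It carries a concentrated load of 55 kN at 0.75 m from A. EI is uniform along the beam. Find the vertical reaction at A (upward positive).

Choose R_B as the redundant. The primary structure is the cantilever fixed at A.
Primary-structure tip deflection at B by superposition:
  point load 55 at a = 0.75: Pa²(3L − a)/(6EI) = 88.95/EI
Flexibility coefficient — unit upward force at B: δ_{BB} = L³/(3EI) = 72/EI.
The prop prevents deflection at B: R_B = δ_0/δ_{BB} = 88.95/72 = 1.235 kN.
Vertical equilibrium: R_A = ΣP − R_B = 55 − 1.235 = 53.76 kN.

R_A = 53.76 kN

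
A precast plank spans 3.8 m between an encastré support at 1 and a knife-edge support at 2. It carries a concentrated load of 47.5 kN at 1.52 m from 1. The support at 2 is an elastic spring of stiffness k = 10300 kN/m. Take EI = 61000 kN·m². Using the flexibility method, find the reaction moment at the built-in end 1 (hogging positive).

M_1 = 43.84 kN·m

Release the roller at 2. Primary structure: cantilever fixed at 1.
Deflection at 2 on the released cantilever, summing each load's contribution:
  point load 47.5 at a = 1.52: Pa²(3L − a)/(6EI) = 180.7/EI
Tip deflection under a unit load at 2: L³/(3EI) = 18.29/EI.
With EI = 61000 kN·m²: δ_0 = 0.002962 m and δ_{22} = 0.0003 m/kN.
Compatibility — the spring shortens by R_2/k under the reaction it provides: δ_0 − R_2·δ_{22} = R_2/k. With 1/k = 0.000097 m/kN, R_2 = δ_0 / (δ_{22} + 1/k) = 0.002962 / (0.0003 + 0.000097) = 7.463 kN.
Moment equilibrium about 1: M_1 = Σ(load moments about 1) − R_2·L = 72.2 − 7.463×3.8 = 43.84 kN·m.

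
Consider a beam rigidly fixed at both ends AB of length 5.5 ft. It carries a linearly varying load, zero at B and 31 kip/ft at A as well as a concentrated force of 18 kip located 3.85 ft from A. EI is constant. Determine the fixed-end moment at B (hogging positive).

M_B = 45.81 kip·ft

Release both end moments; the primary structure is a simply-supported span AB with redundants M_A and M_B.
On the primary (simply-supported) span, the end slopes from the loading are:
  at A: triangular load, peak 31: w₀L³/(45EI) = 114.6/EI
  at B: triangular load, peak 31: 7w₀L³/(360EI) = 100.3/EI
  at A: point load 18 at a = 3.85: Pab(L + b)/(6LEI) = 24.77/EI
  at B: point load 18 at a = 3.85: Pab(L + a)/(6LEI) = 32.4/EI
  θ_A0 = 139.4/EI,  θ_B0 = 132.7/EI
Flexibility coefficients: a unit moment at one end gives L/(3EI) there and L/(6EI) at the far end, so f₁₁ = f₂₂ = 1.833/EI and f₁₂ = f₂₁ = 0.9167/EI.
Compatibility — zero rotation at each built-in end:
  1.833 M_A + 0.9167 M_B = 139.4
  0.9167 M_A + 1.833 M_B = 132.7
Solving the pair gives M_A = 53.12 kip·ft and M_B = 45.81 kip·ft (hogging).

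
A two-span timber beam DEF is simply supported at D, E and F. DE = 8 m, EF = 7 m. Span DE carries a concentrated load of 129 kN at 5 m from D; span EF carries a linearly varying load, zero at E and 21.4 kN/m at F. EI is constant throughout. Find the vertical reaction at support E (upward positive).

R_E = 141.3 kN

Release continuity at E by inserting a hinge; the redundant is the internal moment M_E. The primary structure is two simply-supported spans DE and EF.
Rotations at E on the released spans (each span's end-slope, ×1/EI):
  span DE: point load 129 at a = 5: Pab(L + a)/(6LEI) = 524.1/EI
  span EF: triangular load, peak 21.4: 7w₀L³/(360EI) = 142.7/EI
  relative rotation θ_0 = (524.1 + 142.7)/EI = 666.8/EI
A unit hogging moment at E produces rotation L₁/(3EI) + L₂/(3EI) = 5/EI.
Slope continuity at E: θ_0 = M_E·5/EI, so M_E = 666.8/5 = 133.4 kN·m (hogging).
Span DE, ΣM about D with M_E applied at E: R_E^{DE}·8 = 645 + 133.4, so R_E^{DE} = 97.29 kN and R_D = 129 − 97.29 = 31.71 kN.
Span EF, ΣM about F: R_E^{EF}·7 = 174.8 + 133.4, so R_E^{EF} = 44.02 kN and R_F = 74.9 − 44.02 = 30.88 kN.
R_E = 97.29 + 44.02 = 141.3 kN.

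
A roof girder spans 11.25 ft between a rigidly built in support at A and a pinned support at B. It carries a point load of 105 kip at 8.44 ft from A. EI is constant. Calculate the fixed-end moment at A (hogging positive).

Remove the prop at B; the released (primary) structure is a cantilever built in at A.
Deflection at B on the released cantilever, summing each load's contribution:
  point load 105 at a = 8.44: Pa²(3L − a)/(6EI) = 31551/EI
Tip deflection under a unit load at B: L³/(3EI) = 474.6/EI.
Compatibility at B: δ_0 − R_B·δ_{BB} = 0, so R_B = 31551/474.6 = 66.48 kip.
Moment equilibrium about A: M_A = Σ(load moments about A) − R_B·L = 886.2 − 66.48×11.25 = 138.3 kip·ft.

M_A = 138.3 kip·ft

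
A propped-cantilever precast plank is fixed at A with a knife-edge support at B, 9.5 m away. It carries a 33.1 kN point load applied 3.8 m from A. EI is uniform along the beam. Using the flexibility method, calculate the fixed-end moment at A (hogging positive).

M_A = 60.37 kN·m

Remove the prop at B; the released (primary) structure is a cantilever built in at A.
Primary-structure tip deflection at B by superposition:
  point load 33.1 at a = 3.8: Pa²(3L − a)/(6EI) = 1968/EI
Tip deflection under a unit load at B: L³/(3EI) = 285.8/EI.
The prop prevents deflection at B: R_B = δ_0/δ_{BB} = 1968/285.8 = 6.885 kN.
Moment equilibrium about A: M_A = Σ(load moments about A) − R_B·L = 125.8 − 6.885×9.5 = 60.37 kN·m.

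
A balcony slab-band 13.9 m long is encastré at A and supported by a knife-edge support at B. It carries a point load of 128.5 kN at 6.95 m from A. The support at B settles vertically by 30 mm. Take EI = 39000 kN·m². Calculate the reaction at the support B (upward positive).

Release the roller at B. Primary structure: cantilever fixed at A.
Downward deflection at the released point B due to the loads:
  point load 128.5 at a = 6.95: Pa²(3L − a)/(6EI) = 35948/EI
Tip deflection under a unit load at B: L³/(3EI) = 895.2/EI.
With EI = 39000 kN·m²: δ_0 = 0.92175 m and δ_{BB} = 0.022954 m/kN.
Compatibility — the beam at B must follow the support down by 0.03 m: δ_0 − R_B·δ_{BB} = 0.03, so R_B = (0.92175 − 0.03)/0.022954 = 38.85 kN.

R_B = 38.85 kN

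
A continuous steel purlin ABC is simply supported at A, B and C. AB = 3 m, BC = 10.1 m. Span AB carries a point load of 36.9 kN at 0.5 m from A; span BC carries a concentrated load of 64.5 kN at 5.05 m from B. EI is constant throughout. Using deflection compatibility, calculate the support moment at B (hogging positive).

Insert a hinge at B; M_B is the redundant, and each span becomes simply supported.
Rotations at B on the released spans (each span's end-slope, ×1/EI):
  span AB: point load 36.9 at a = 0.5: Pab(L + a)/(6LEI) = 8.969/EI
  span BC: point load 64.5 at a = 5.05: Pab(L + b)/(6LEI) = 411.2/EI
  relative rotation θ_0 = (8.969 + 411.2)/EI = 420.2/EI
A unit hogging moment at B produces rotation L₁/(3EI) + L₂/(3EI) = 4.367/EI.
Slope continuity at B: θ_0 = M_B·4.367/EI, so M_B = 420.2/4.367 = 96.23 kN·m (hogging).

M_B = 96.23 kN·m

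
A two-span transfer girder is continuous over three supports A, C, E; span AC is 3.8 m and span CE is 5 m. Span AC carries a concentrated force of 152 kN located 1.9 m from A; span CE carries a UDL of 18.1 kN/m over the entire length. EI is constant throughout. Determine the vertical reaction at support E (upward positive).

Take M_C as the redundant. Released structure: two simple spans AC and CE with a hinge at C.
End slopes at the hinge C, treating each span as simply supported:
  span AC: point load 152 at a = 1.9: Pab(L + a)/(6LEI) = 137.2/EI
  span CE: UDL 18.1: wL³/(24EI) = 94.27/EI
  relative rotation θ_0 = (137.2 + 94.27)/EI = 231.5/EI
A unit hogging moment at C produces rotation L₁/(3EI) + L₂/(3EI) = 2.933/EI.
Slope continuity at C: θ_0 = M_C·2.933/EI, so M_C = 231.5/2.933 = 78.9 kN·m (hogging).
Span CE, ΣM about E: R_C^{CE}·5 = 226.2 + 78.9, so R_C^{CE} = 61.03 kN and R_E = 90.5 − 61.03 = 29.47 kN.

R_E = 29.47 kN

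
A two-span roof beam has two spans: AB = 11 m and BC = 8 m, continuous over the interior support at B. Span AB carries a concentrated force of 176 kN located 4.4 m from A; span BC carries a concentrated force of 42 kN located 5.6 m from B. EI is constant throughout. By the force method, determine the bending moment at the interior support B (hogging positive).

M_B = 207.6 kN·m

Insert a hinge at B; M_B is the redundant, and each span becomes simply supported.
Discontinuity in slope at B on the released structure — sum the simple-span end rotations:
  span AB: point load 176 at a = 4.4: Pab(L + a)/(6LEI) = 1193/EI
  span BC: point load 42 at a = 5.6: Pab(L + b)/(6LEI) = 122.3/EI
  relative rotation θ_0 = (1193 + 122.3)/EI = 1315/EI
A unit hogging moment at B produces rotation L₁/(3EI) + L₂/(3EI) = 6.333/EI.
Compatibility: M_B·(L₁+L₂)/(3EI) = θ_0, giving M_B = 207.6 kN·m (hogging).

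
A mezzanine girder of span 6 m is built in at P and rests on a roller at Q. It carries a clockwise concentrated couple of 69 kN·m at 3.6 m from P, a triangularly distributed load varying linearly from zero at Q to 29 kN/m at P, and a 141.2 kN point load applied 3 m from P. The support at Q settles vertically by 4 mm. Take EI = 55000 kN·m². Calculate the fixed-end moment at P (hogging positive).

M_P = 228.8 kN·m

Remove the prop at Q; the released (primary) structure is a cantilever built in at P.
Deflection at Q on the released cantilever, summing each load's contribution:
  clockwise couple 69 at a = 3.6: M₀a(2L − a)/(2EI) = 1043/EI
  triangular load, peak 29 at the fixed end: w₀L⁴/(30EI) = 1253/EI
  point load 141.2 at a = 3: Pa²(3L − a)/(6EI) = 3177/EI
  δ_0 = 5473/EI
Tip deflection under a unit load at Q: L³/(3EI) = 72/EI.
With EI = 55000 kN·m²: δ_0 = 0.099511 m and δ_{QQ} = 0.001309 m/kN.
Compatibility — the beam at Q must follow the support down by 0.004 m: δ_0 − R_Q·δ_{QQ} = 0.004, so R_Q = (0.099511 − 0.004)/0.001309 = 72.96 kN.
Moment equilibrium about P: M_P = Σ(load moments about P) − R_Q·L = 666.6 − 72.96×6 = 228.8 kN·m.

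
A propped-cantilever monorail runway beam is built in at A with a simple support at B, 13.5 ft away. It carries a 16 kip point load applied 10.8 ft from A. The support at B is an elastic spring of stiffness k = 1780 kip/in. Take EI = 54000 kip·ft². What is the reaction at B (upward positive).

Release the roller at B. Primary structure: cantilever fixed at A.
Free-end deflection of the primary structure under the applied loading (downward +):
  point load 16 at a = 10.8: Pa²(3L − a)/(6EI) = 9238/EI
Tip deflection under a unit load at B: L³/(3EI) = 820.1/EI.
With EI = 54000 kip·ft²: δ_0 = 0.17107 ft and δ_{BB} = 0.015187 ft/kip.
Compatibility — the spring shortens by R_B/k under the reaction it provides: δ_0 − R_B·δ_{BB} = R_B/k. With 1/k = 1/(1780×12) ft/kip = 0.000047 ft/kip, R_B = δ_0 / (δ_{BB} + 1/k) = 0.17107 / (0.015187 + 0.000047) = 11.23 kip.

R_B = 11.23 kip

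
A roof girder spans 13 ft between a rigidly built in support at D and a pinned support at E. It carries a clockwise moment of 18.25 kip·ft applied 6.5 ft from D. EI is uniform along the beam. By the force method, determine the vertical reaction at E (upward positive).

R_E = 1.579 kip

Choose R_E as the redundant. The primary structure is the cantilever fixed at D.
Downward deflection at the released point E due to the loads:
  clockwise couple 18.25 at a = 6.5: M₀a(2L − a)/(2EI) = 1157/EI
Flexibility coefficient — unit upward force at E: δ_{EE} = L³/(3EI) = 732.3/EI.
Compatibility at E: δ_0 − R_E·δ_{EE} = 0, so R_E = 1157/732.3 = 1.579 kip.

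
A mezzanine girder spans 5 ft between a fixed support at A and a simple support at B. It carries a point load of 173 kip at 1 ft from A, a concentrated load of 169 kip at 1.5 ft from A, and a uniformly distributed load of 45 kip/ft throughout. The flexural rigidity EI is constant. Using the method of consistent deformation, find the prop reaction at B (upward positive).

R_B = 114.6 kip

Release the roller at B. Primary structure: cantilever fixed at A.
Downward deflection at the released point B due to the loads:
  point load 173 at a = 1: Pa²(3L − a)/(6EI) = 403.7/EI
  point load 169 at a = 1.5: Pa²(3L − a)/(6EI) = 855.6/EI
  UDL 45: wL⁴/(8EI) = 3516/EI
  δ_0 = 4775/EI
Flexibility coefficient — unit upward force at B: δ_{BB} = L³/(3EI) = 41.67/EI.
Compatibility at B: δ_0 − R_B·δ_{BB} = 0, so R_B = 4775/41.67 = 114.6 kip.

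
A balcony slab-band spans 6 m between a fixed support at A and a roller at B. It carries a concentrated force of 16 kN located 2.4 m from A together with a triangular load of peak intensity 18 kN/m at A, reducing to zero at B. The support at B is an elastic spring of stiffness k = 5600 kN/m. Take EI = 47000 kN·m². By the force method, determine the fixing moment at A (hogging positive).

M_A = 70.48 kN·m

Take the reaction at B as the redundant and release it; the primary structure is a cantilever fixed at A.
Downward deflection at the released point B due to the loads:
  point load 16 at a = 2.4: Pa²(3L − a)/(6EI) = 239.6/EI
  triangular load, peak 18 at the fixed end: w₀L⁴/(30EI) = 777.6/EI
  δ_0 = 1017/EI
Flexibility coefficient — unit upward force at B: δ_{BB} = L³/(3EI) = 72/EI.
With EI = 47000 kN·m²: δ_0 = 0.021643 m and δ_{BB} = 0.001532 m/kN.
Compatibility — the spring shortens by R_B/k under the reaction it provides: δ_0 − R_B·δ_{BB} = R_B/k. With 1/k = 0.000179 m/kN, R_B = δ_0 / (δ_{BB} + 1/k) = 0.021643 / (0.001532 + 0.000179) = 12.65 kN.
Moment equilibrium about A: M_A = Σ(load moments about A) − R_B·L = 146.4 − 12.65×6 = 70.48 kN·m.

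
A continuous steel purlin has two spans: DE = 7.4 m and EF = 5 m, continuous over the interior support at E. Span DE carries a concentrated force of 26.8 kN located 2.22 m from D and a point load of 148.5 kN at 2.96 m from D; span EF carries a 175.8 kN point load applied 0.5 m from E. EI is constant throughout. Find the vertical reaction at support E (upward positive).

R_E = 278.2 kN

Release continuity at E by inserting a hinge; the redundant is the internal moment M_E. The primary structure is two simply-supported spans DE and EF.
Rotations at E on the released spans (each span's end-slope, ×1/EI):
  span DE: point load 26.8 at a = 2.22: Pab(L + a)/(6LEI) = 66.77/EI
  span DE: point load 148.5 at a = 2.96: Pab(L + a)/(6LEI) = 455.4/EI
  span EF: point load 175.8 at a = 0.5: Pab(L + b)/(6LEI) = 125.3/EI
  relative rotation θ_0 = (522.2 + 125.3)/EI = 647.4/EI
A unit hogging moment at E produces rotation L₁/(3EI) + L₂/(3EI) = 4.133/EI.
Compatibility: M_E·(L₁+L₂)/(3EI) = θ_0, giving M_E = 156.6 kN·m (hogging).
Span DE, ΣM about D with M_E applied at E: R_E^{DE}·7.4 = 499.1 + 156.6, so R_E^{DE} = 88.61 kN and R_D = 175.3 − 88.61 = 86.69 kN.
Span EF, ΣM about F: R_E^{EF}·5 = 791.1 + 156.6, so R_E^{EF} = 189.5 kN and R_F = 175.8 − 189.5 = -13.75 kN.
R_E = 88.61 + 189.5 = 278.2 kN.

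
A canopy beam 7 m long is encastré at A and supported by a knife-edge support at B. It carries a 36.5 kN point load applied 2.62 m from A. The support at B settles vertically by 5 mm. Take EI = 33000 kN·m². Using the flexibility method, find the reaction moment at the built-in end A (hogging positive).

M_A = 58.74 kN·m

Release the roller at B. Primary structure: cantilever fixed at A.
Downward deflection at the released point B due to the loads:
  point load 36.5 at a = 2.62: Pa²(3L − a)/(6EI) = 767.5/EI
Flexibility coefficient — unit upward force at B: δ_{BB} = L³/(3EI) = 114.3/EI.
With EI = 33000 kN·m²: δ_0 = 0.023258 m and δ_{BB} = 0.003465 m/kN.
Compatibility — the beam at B must follow the support down by 0.005 m: δ_0 − R_B·δ_{BB} = 0.005, so R_B = (0.023258 − 0.005)/0.003465 = 5.27 kN.
Moment equilibrium about A: M_A = Σ(load moments about A) − R_B·L = 95.63 − 5.27×7 = 58.74 kN·m.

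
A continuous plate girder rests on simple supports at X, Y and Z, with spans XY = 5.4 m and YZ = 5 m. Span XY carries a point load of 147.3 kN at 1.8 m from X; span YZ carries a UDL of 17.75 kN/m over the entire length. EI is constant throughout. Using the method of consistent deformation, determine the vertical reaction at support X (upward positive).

Insert a hinge at Y; M_Y is the redundant, and each span becomes simply supported.
Discontinuity in slope at Y on the released structure — sum the simple-span end rotations:
  span XY: point load 147.3 at a = 1.8: Pab(L + a)/(6LEI) = 212.1/EI
  span YZ: UDL 17.75: wL³/(24EI) = 92.45/EI
  relative rotation θ_0 = (212.1 + 92.45)/EI = 304.6/EI
A unit hogging moment at Y produces rotation L₁/(3EI) + L₂/(3EI) = 3.467/EI.
Compatibility: M_Y·(L₁+L₂)/(3EI) = θ_0, giving M_Y = 87.85 kN·m (hogging).
Span XY, ΣM about X with M_Y applied at Y: R_Y^{XY}·5.4 = 265.1 + 87.85, so R_Y^{XY} = 65.37 kN and R_X = 147.3 − 65.37 = 81.93 kN.

R_X = 81.93 kN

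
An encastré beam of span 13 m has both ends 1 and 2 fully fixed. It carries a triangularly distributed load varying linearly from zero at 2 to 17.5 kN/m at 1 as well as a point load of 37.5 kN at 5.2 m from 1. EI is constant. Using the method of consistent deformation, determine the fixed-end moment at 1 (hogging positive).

M_1 = 218.1 kN·m

Take the two fixed-end moments M_1, M_2 as redundants; the released structure is the simple span 12.
On the primary (simply-supported) span, the end slopes from the loading are:
  at 1: triangular load, peak 17.5: w₀L³/(45EI) = 854.4/EI
  at 2: triangular load, peak 17.5: 7w₀L³/(360EI) = 747.6/EI
  at 1: point load 37.5 at a = 5.2: Pab(L + b)/(6LEI) = 405.6/EI
  at 2: point load 37.5 at a = 5.2: Pab(L + a)/(6LEI) = 354.9/EI
  θ_10 = 1260/EI,  θ_20 = 1102/EI
Flexibility coefficients: a unit moment at one end gives L/(3EI) there and L/(6EI) at the far end, so f₁₁ = f₂₂ = 4.333/EI and f₁₂ = f₂₁ = 2.167/EI.
Compatibility — zero rotation at each built-in end:
  4.333 M_1 + 2.167 M_2 = 1260
  2.167 M_1 + 4.333 M_2 = 1102
Solving the pair gives M_1 = 218.1 kN·m and M_2 = 145.4 kN·m (hogging).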